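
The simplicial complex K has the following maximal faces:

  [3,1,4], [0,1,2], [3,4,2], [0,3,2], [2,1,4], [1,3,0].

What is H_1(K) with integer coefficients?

Take the total order 0 < 1 < 2 < 3 < 4 on the vertex set. Then K (dimension 2) consists of the simplices:

  0-simplices (5): [0], [1], [2], [3], [4]
  1-simplices (9): [0,1], [0,2], [0,3], [1,2], [1,3], [1,4], [2,3], [2,4], [3,4]
  2-simplices (6): [0,1,2], [0,1,3], [0,2,3], [1,2,4], [1,3,4], [2,3,4]

so the chain groups are C_0 ≅ Z^5, C_1 ≅ Z^9, C_2 ≅ Z^6.

∂_1: C_1 → C_0 maps an edge to its endpoints' difference, ∂[p,q] = q − p. For instance
  ∂[1,2] = [2] − [1].
The resulting 5×9 matrix has rank 4, and its Smith normal form has invariant factors (1,1,1,1).

∂_2: C_2 → C_1 acts by ∂[p,q,r] = [q,r] − [p,r] + [p,q]. For instance
  ∂[0,2,3] = [2,3] − [0,3] + [0,2],
  ∂[0,1,3] = [1,3] − [0,3] + [0,1].
As a 9×6 matrix over Z this has rank 5, with invariant factors (1,1,1,1,1).

From H_k ≅ ker(∂_k) / im(∂_{k+1}) we obtain:

  H_1: rank ker ∂_1 − rank ∂_2 = (9 − 4) − 5 = 0, and the invariant factors of ∂_2 are all 1, so H_1 = 0.

H_1 = 0.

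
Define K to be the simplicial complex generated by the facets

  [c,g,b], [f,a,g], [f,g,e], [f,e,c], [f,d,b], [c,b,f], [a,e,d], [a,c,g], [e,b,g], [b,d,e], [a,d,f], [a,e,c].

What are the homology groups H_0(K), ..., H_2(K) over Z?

Fix the vertex order a < b < c < d < e < f < g and write every simplex with vertices in increasing order. Then dim K = 2 and the simplices of K are:

  0-simplices (7): a, b, c, d, e, f, g
  1-simplices (18): ac, ad, ae, af, ag, bc, bd, be, bf, bg, ce, cf, cg, de, df, ef, eg, fg
  2-simplices (12): ace, acg, ade, adf, afg, bcf, bcg, bde, bdf, beg, cef, efg

so the chain groups are C_0 ≅ Z^7, C_1 ≅ Z^18, C_2 ≅ Z^12.

Boundary ∂_1: C_1 → C_0 sends each edge [p,q] (with p < q) to q − p. For instance
  ∂bg = g − b.
As a 7×18 matrix over Z this has rank 6, with invariant factors (1,1,1,1,1,1).

Boundary ∂_2: C_2 → C_1 acts by ∂[p,q,r] = [q,r] − [p,r] + [p,q]. For instance
  ∂acg = cg − ag + ac,
  ∂bcf = cf − bf + bc.
The resulting 18×12 matrix has rank 12, and its Smith normal form has invariant factors (1,1,1,1,1,1,1,1,1,1,1,2).

Computing H_k = (kernel of ∂_k) / (image of ∂_{k+1}):

  H_0: rank C_0 − rank ∂_1 = 7 − 6 = 1, and the invariant factors of ∂_1 are all 1, so H_0 ≅ Z.
  H_1: rank ker ∂_1 − rank ∂_2 = (18 − 6) − 12 = 0, and ∂_2 has invariant factor 2 > 1, so H_1 ≅ Z/2.
  H_2: rank ker ∂_2 − rank ∂_3 = (12 − 12) − 0 = 0, and there is no ∂_3, so H_2 ≅ 0.

(K is a triangulation of the real projective plane RP^2.)

H_0 = Z,  H_1 = Z/2,  H_2 = 0.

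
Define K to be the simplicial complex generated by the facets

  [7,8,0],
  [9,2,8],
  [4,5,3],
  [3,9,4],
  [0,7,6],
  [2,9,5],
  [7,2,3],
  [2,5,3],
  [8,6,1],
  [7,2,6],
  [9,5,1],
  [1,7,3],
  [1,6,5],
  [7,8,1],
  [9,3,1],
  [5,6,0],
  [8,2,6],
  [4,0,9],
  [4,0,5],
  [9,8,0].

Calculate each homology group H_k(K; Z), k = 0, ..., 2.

Order the vertices as 0 < 1 < 2 < 3 < 4 < 5 < 6 < 7 < 8 < 9. Listing each simplex with vertices in this order, K has dimension 2 with simplices:

  0-simplices (10): [0], [1], [2], [3], [4], [5], [6], [7], [8], [9]
  1-simplices (30): (30 of them)
  2-simplices (20): (20 of them)

Hence C_0 ≅ Z^10, C_1 ≅ Z^30, C_2 ≅ Z^20.

∂_1: C_1 → C_0 maps an edge to its endpoints' difference, ∂[p,q] = q − p. For instance
  ∂[2,5] = [5] − [2].
The 10×30 boundary matrix has rank 9 and Smith normal form diag(1,1,1,1,1,1,1,1,1).

∂_2: C_2 → C_1 sends each 2-simplex [p,q,r] to [q,r] − [p,r] + [p,q]. For instance
  ∂[1,6,8] = [6,8] − [1,8] + [1,6],
  ∂[2,5,9] = [5,9] − [2,9] + [2,5].
This gives a 30×20 integer matrix of rank 20; reducing to Smith normal form yields diagonal entries (1,1,1,1,1,1,1,1,1,1,1,1,1,1,1,1,1,1,1,2).

Computing H_k = (kernel of ∂_k) / (image of ∂_{k+1}):

  H_0: rank C_0 − rank ∂_1 = 10 − 9 = 1, and the invariant factors of ∂_1 are all 1, so H_0 = Z.
  H_1: rank ker ∂_1 − rank ∂_2 = (30 − 9) − 20 = 1, and ∂_2 has invariant factor 2 > 1, so H_1 = Z × Z/2.
  H_2: rank ker ∂_2 − rank ∂_3 = (20 − 20) − 0 = 0, and there is no ∂_3, so H_2 = 0.

H_0 ≅ Z,  H_1 ≅ Z × Z/2,  H_2 = 0.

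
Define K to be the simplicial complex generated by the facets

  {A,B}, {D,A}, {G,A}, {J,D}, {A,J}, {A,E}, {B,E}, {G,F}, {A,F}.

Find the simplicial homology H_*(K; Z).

H_0 ≅ Z,  H_1 ≅ Z^3.

Take the total order A < B < D < E < F < G < J on the vertex set. Then K (dimension 1) consists of the simplices:

  0-simplices (7): A, B, D, E, F, G, J
  1-simplices (9): AB, AD, AE, AF, AG, AJ, BE, DJ, FG

Hence C_0 ≅ Z^7, C_1 ≅ Z^9.

Boundary ∂_1: C_1 → C_0 maps an edge to its endpoints' difference, ∂[p,q] = q − p. For instance
  ∂AF = F − A.
As a 7×9 matrix over Z this has rank 6, with invariant factors (1,1,1,1,1,1).

From H_k ≅ ker(∂_k) / im(∂_{k+1}) we obtain:

  H_0: rank C_0 − rank ∂_1 = 7 − 6 = 1, and the invariant factors of ∂_1 are all 1, so H_0 ≅ Z.
  H_1: rank ker ∂_1 − rank ∂_2 = (9 − 6) − 0 = 3, and there is no ∂_2, so H_1 ≅ Z^3.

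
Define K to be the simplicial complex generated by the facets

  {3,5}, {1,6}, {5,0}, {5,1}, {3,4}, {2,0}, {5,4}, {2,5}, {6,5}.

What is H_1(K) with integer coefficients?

H_1 = Z^3.

Take the total order 0 < 1 < 2 < 3 < 4 < 5 < 6 on the vertex set. Then K (dimension 1) consists of the simplices:

  0-simplices (7): [0], [1], [2], [3], [4], [5], [6]
  1-simplices (9): [0,2], [0,5], [1,5], [1,6], [2,5], [3,4], [3,5], [4,5], [5,6]

Hence C_0 ≅ Z^7, C_1 ≅ Z^9.

The boundary map ∂_1: C_1 → C_0 sends each edge [p,q] (with p < q) to q − p. For instance
  ∂[1,5] = [5] − [1].
The resulting 7×9 matrix has rank 6, and its Smith normal form has invariant factors (1,1,1,1,1,1).

Computing H_k = (kernel of ∂_k) / (image of ∂_{k+1}):

  H_1: rank ker ∂_1 − rank ∂_2 = (9 − 6) − 0 = 3, and there is no ∂_2, so H_1 ≅ Z^3.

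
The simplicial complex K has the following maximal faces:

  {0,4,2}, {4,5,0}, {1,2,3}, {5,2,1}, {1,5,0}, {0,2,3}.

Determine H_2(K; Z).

H_2 = 0.

Fix the vertex order 0 < 1 < 2 < 3 < 4 < 5 and write every simplex with vertices in increasing order. Then dim K = 2 and the simplices of K are:

  0-simplices (6): [0], [1], [2], [3], [4], [5]
  1-simplices (12): [0,1], [0,2], [0,3], [0,4], [0,5], [1,2], [1,3], [1,5], [2,3], [2,4], [2,5], [4,5]
  2-simplices (6): [0,1,5], [0,2,3], [0,2,4], [0,4,5], [1,2,3], [1,2,5]

so the chain groups are C_0 ≅ Z^6, C_1 ≅ Z^12, C_2 ≅ Z^6.

The boundary map ∂_1: C_1 → C_0 sends each edge [p,q] (with p < q) to q − p.
This gives a 6×12 integer matrix of rank 5; reducing to Smith normal form yields diagonal entries (1,1,1,1,1).

Boundary ∂_2: C_2 → C_1 acts by ∂[p,q,r] = [q,r] − [p,r] + [p,q]. For instance
  ∂[0,2,3] = [2,3] − [0,3] + [0,2],
  ∂[0,2,4] = [2,4] − [0,4] + [0,2].
The resulting 12×6 matrix has rank 6, and its Smith normal form has invariant factors (1,1,1,1,1,1).

Computing H_k = (kernel of ∂_k) / (image of ∂_{k+1}):

  H_2: rank ker ∂_2 − rank ∂_3 = (6 − 6) − 0 = 0, and there is no ∂_3, so H_2 ≅ 0.

(K is a triangulation of the cylinder S^1 x I.)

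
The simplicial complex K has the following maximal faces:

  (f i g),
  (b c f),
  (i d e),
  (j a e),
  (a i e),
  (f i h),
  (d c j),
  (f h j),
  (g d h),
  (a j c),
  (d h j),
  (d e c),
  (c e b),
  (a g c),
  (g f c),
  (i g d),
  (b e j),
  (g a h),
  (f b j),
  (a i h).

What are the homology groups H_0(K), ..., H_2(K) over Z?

K has 10 vertices, 30 edges, 20 triangles.
rank ∂_0 = 0, rank ∂_1 = 9 ⇒ b_0 = 10 − 0 − 9 = 1; all invariant factors of ∂_1 are 1 so no torsion. So H_0 = Z.
rank ∂_1 = 9, rank ∂_2 = 20 ⇒ b_1 = 30 − 9 − 20 = 1; ∂_2 has invariant factor(s) [2] giving torsion. So H_1 = Z ⊕ Z/2.
rank ∂_2 = 20, rank ∂_3 = 0 ⇒ b_2 = 20 − 20 − 0 = 0. So H_2 = 0.

H_0 ≅ Z,  H_1 ≅ Z ⊕ Z/2,  H_2 = 0.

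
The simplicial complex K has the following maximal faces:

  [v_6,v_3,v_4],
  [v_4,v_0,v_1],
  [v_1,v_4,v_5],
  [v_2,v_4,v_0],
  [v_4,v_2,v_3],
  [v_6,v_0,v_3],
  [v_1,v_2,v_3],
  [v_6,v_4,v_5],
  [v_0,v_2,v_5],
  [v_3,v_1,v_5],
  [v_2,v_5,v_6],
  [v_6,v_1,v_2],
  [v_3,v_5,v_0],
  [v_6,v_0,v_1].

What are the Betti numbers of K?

K has 7 vertices, 21 edges, 14 triangles.
rank ∂_0 = 0, rank ∂_1 = 6 ⇒ b_0 = 7 − 0 − 6 = 1; all invariant factors of ∂_1 are 1 so no torsion. So H_0 = Z.
rank ∂_1 = 6, rank ∂_2 = 13 ⇒ b_1 = 21 − 6 − 13 = 2; all invariant factors of ∂_2 are 1 so no torsion. So H_1 = Z^2.
rank ∂_2 = 13, rank ∂_3 = 0 ⇒ b_2 = 14 − 13 − 0 = 1. So H_2 = Z.

b_0 = 1, b_1 = 2, b_2 = 1.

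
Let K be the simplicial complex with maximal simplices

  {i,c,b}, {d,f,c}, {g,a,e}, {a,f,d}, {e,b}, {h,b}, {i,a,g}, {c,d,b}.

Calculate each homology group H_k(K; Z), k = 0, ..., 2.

We work with the vertex ordering a < b < c < d < e < f < g < h < i. The simplices of K, each written with vertices in increasing order, are:

  0-simplices (9): a, b, c, d, e, f, g, h, i
  1-simplices (16): ad, ae, af, ag, ai, bc, bd, be, bh, bi, cd, cf, ci, df, eg, gi
  2-simplices (6): adf, aeg, agi, bcd, bci, cdf

Hence C_0 ≅ Z^9, C_1 ≅ Z^16, C_2 ≅ Z^6.

The boundary map ∂_1: C_1 → C_0 maps an edge to its endpoints' difference, ∂[p,q] = q − p. For instance
  ∂bc = c − b.
As a 9×16 matrix over Z this has rank 8, with invariant factors (1,1,1,1,1,1,1,1).

Boundary ∂_2: C_2 → C_1 sends each 2-simplex [p,q,r] to [q,r] − [p,r] + [p,q]. For instance
  ∂cdf = df − cf + cd,
  ∂agi = gi − ai + ag.
The 16×6 boundary matrix has rank 6 and Smith normal form diag(1,1,1,1,1,1).

Reading off H_k = ker ∂_k / im ∂_{k+1}:

  H_0: rank C_0 − rank ∂_1 = 9 − 8 = 1, and the invariant factors of ∂_1 are all 1, so H_0 ≅ Z.
  H_1: rank ker ∂_1 − rank ∂_2 = (16 − 8) − 6 = 2, and the invariant factors of ∂_2 are all 1, so H_1 ≅ Z^2.
  H_2: rank ker ∂_2 − rank ∂_3 = (6 − 6) − 0 = 0, and there is no ∂_3, so H_2 ≅ 0.

H_0 ≅ Z,  H_1 ≅ Z^2,  H_2 = 0.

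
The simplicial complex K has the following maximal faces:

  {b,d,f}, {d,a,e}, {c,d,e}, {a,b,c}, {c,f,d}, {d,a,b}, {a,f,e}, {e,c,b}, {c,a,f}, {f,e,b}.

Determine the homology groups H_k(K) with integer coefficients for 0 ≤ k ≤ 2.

Fix the vertex order a < b < c < d < e < f and write every simplex with vertices in increasing order. Then dim K = 2 and the simplices of K are:

  0-simplices (6): a, b, c, d, e, f
  1-simplices (15): ab, ac, ad, ae, af, bc, bd, be, bf, cd, ce, cf, de, df, ef
  2-simplices (10): abc, abd, acf, ade, aef, bce, bdf, bef, cde, cdf

Hence C_0 ≅ Z^6, C_1 ≅ Z^15, C_2 ≅ Z^10.

The boundary map ∂_1: C_1 → C_0 is given by ∂[p,q] = [q] − [p]. For instance
  ∂bf = f − b.
The resulting 6×15 matrix has rank 5, and its Smith normal form has invariant factors (1,1,1,1,1).

∂_2: C_2 → C_1 sends each 2-simplex [p,q,r] to [q,r] − [p,r] + [p,q]. For instance
  ∂bef = ef − bf + be,
  ∂bce = ce − be + bc.
The resulting 15×10 matrix has rank 10, and its Smith normal form has invariant factors (1,1,1,1,1,1,1,1,1,2).

Computing H_k = (kernel of ∂_k) / (image of ∂_{k+1}):

  H_0: rank C_0 − rank ∂_1 = 6 − 5 = 1, and the invariant factors of ∂_1 are all 1, so H_0 ≅ Z.
  H_1: rank ker ∂_1 − rank ∂_2 = (15 − 5) − 10 = 0, and ∂_2 has invariant factor 2 > 1, so H_1 ≅ Z/2.
  H_2: rank ker ∂_2 − rank ∂_3 = (10 − 10) − 0 = 0, and there is no ∂_3, so H_2 ≅ 0.

As a check, the Euler characteristic is 6 − 15 + 10 = 1, which agrees with 1 − 0 + 0 = 1.

H_0 ≅ Z,  H_1 ≅ Z/2,  H_2 = 0.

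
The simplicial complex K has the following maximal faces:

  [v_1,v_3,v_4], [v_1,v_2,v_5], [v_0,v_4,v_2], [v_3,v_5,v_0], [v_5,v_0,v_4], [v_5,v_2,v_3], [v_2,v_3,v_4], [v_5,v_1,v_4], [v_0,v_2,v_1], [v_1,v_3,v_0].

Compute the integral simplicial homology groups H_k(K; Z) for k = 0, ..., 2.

H_0 = Z,  H_1 = Z/2Z,  H_2 = 0.

We work with the vertex ordering v_0 < v_1 < v_2 < v_3 < v_4 < v_5. The simplices of K, each written with vertices in increasing order, are:

  0-simplices (6): [v_0], [v_1], [v_2], [v_3], [v_4], [v_5]
  1-simplices (15): (15 of them)
  2-simplices (10): [v_0,v_1,v_2], [v_0,v_1,v_3], [v_0,v_2,v_4], [v_0,v_3,v_5], [v_0,v_4,v_5], [v_1,v_2,v_5], [v_1,v_3,v_4], [v_1,v_4,v_5], [v_2,v_3,v_4], [v_2,v_3,v_5]

giving chain groups C_0 ≅ Z^6, C_1 ≅ Z^15, C_2 ≅ Z^10.

The boundary map ∂_1: C_1 → C_0 sends each edge [p,q] (with p < q) to q − p.
The 6×15 boundary matrix has rank 5 and Smith normal form diag(1,1,1,1,1).

The boundary map ∂_2: C_2 → C_1 acts by ∂[p,q,r] = [q,r] − [p,r] + [p,q]. For instance
  ∂[v_0,v_3,v_5] = [v_3,v_5] − [v_0,v_5] + [v_0,v_3],
  ∂[v_2,v_3,v_5] = [v_3,v_5] − [v_2,v_5] + [v_2,v_3].
This gives a 15×10 integer matrix of rank 10; reducing to Smith normal form yields diagonal entries (1,1,1,1,1,1,1,1,1,2).

Reading off H_k = ker ∂_k / im ∂_{k+1}:

  H_0: rank C_0 − rank ∂_1 = 6 − 5 = 1, and the invariant factors of ∂_1 are all 1, so H_0 ≅ Z.
  H_1: rank ker ∂_1 − rank ∂_2 = (15 − 5) − 10 = 0, and ∂_2 has invariant factor 2 > 1, so H_1 ≅ Z/2Z.
  H_2: rank ker ∂_2 − rank ∂_3 = (10 − 10) − 0 = 0, and there is no ∂_3, so H_2 ≅ 0.

(K is a triangulation of the real projective plane RP^2.)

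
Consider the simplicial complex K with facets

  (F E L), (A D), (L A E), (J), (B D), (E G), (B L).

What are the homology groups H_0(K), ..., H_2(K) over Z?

H_0 = Z^2,  H_1 = Z,  H_2 = 0.

Order the vertices as A < B < D < E < F < G < J < L. Listing each simplex with vertices in this order, K has dimension 2 with simplices:

  0-simplices (8): A, B, D, E, F, G, J, L
  1-simplices (9): AD, AE, AL, BD, BL, EF, EG, EL, FL
  2-simplices (2): AEL, EFL

Hence C_0 ≅ Z^8, C_1 ≅ Z^9, C_2 ≅ Z^2.

∂_1: C_1 → C_0 sends each edge [p,q] (with p < q) to q − p. For instance
  ∂BD = D − B.
As a 8×9 matrix over Z this has rank 6, with invariant factors (1,1,1,1,1,1).

Boundary ∂_2: C_2 → C_1 sends each 2-simplex [p,q,r] to [q,r] − [p,r] + [p,q]. For instance
  ∂AEL = EL − AL + AE,
  ∂EFL = FL − EL + EF.
The resulting 9×2 matrix has rank 2, and its Smith normal form has invariant factors (1,1).

Reading off H_k = ker ∂_k / im ∂_{k+1}:

  H_0: rank C_0 − rank ∂_1 = 8 − 6 = 2, and the invariant factors of ∂_1 are all 1, so H_0 ≅ Z^2.
  H_1: rank ker ∂_1 − rank ∂_2 = (9 − 6) − 2 = 1, and the invariant factors of ∂_2 are all 1, so H_1 ≅ Z.
  H_2: rank ker ∂_2 − rank ∂_3 = (2 − 2) − 0 = 0, and there is no ∂_3, so H_2 ≅ 0.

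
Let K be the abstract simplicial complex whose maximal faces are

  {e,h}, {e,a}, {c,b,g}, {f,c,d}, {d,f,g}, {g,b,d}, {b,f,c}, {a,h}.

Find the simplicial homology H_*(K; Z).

H_0 ≅ Z^2,  H_1 ≅ Z^2,  H_2 = 0.

We work with the vertex ordering a < b < c < d < e < f < g < h. The simplices of K, each written with vertices in increasing order, are:

  0-simplices (8): a, b, c, d, e, f, g, h
  1-simplices (13): ae, ah, bc, bd, bf, bg, cd, cf, cg, df, dg, eh, fg
  2-simplices (5): bcf, bcg, bdg, cdf, dfg

Hence C_0 ≅ Z^8, C_1 ≅ Z^13, C_2 ≅ Z^5.

∂_1: C_1 → C_0 sends each edge [p,q] (with p < q) to q − p. For instance
  ∂bd = d − b.
This gives a 8×13 integer matrix of rank 6; reducing to Smith normal form yields diagonal entries (1,1,1,1,1,1).

The boundary map ∂_2: C_2 → C_1 maps a triangle to the signed sum of its edges. For instance
  ∂dfg = fg − dg + df,
  ∂bcg = cg − bg + bc.
The resulting 13×5 matrix has rank 5, and its Smith normal form has invariant factors (1,1,1,1,1).

Reading off H_k = ker ∂_k / im ∂_{k+1}:

  H_0: rank C_0 − rank ∂_1 = 8 − 6 = 2, and the invariant factors of ∂_1 are all 1, so H_0 ≅ Z^2.
  H_1: rank ker ∂_1 − rank ∂_2 = (13 − 6) − 5 = 2, and the invariant factors of ∂_2 are all 1, so H_1 ≅ Z^2.
  H_2: rank ker ∂_2 − rank ∂_3 = (5 − 5) − 0 = 0, and there is no ∂_3, so H_2 ≅ 0.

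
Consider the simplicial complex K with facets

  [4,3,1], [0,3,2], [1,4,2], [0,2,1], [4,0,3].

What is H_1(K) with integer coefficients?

Order the vertices as 0 < 1 < 2 < 3 < 4. Listing each simplex with vertices in this order, K has dimension 2 with simplices:

  0-simplices (5): [0], [1], [2], [3], [4]
  1-simplices (10): [0,1], [0,2], [0,3], [0,4], [1,2], [1,3], [1,4], [2,3], [2,4], [3,4]
  2-simplices (5): [0,1,2], [0,2,3], [0,3,4], [1,2,4], [1,3,4]

giving chain groups C_0 ≅ Z^5, C_1 ≅ Z^10, C_2 ≅ Z^5.

The boundary map ∂_1: C_1 → C_0 is given by ∂[p,q] = [q] − [p]. For instance
  ∂[1,4] = [4] − [1].
This gives a 5×10 integer matrix of rank 4; reducing to Smith normal form yields diagonal entries (1,1,1,1).

∂_2: C_2 → C_1 sends each 2-simplex [p,q,r] to [q,r] − [p,r] + [p,q]. For instance
  ∂[0,3,4] = [3,4] − [0,4] + [0,3],
  ∂[1,3,4] = [3,4] − [1,4] + [1,3].
This gives a 10×5 integer matrix of rank 5; reducing to Smith normal form yields diagonal entries (1,1,1,1,1).

Reading off H_k = ker ∂_k / im ∂_{k+1}:

  H_1: rank ker ∂_1 − rank ∂_2 = (10 − 4) − 5 = 1, and the invariant factors of ∂_2 are all 1, so H_1 = Z.

(K is a triangulation of the Möbius band.)

H_1 = Z.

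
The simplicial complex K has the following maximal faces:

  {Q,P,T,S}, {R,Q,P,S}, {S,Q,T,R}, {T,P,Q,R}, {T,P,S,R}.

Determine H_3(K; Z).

H_3 = Z.

We work with the vertex ordering P < Q < R < S < T. The simplices of K, each written with vertices in increasing order, are:

  0-simplices (5): P, Q, R, S, T
  1-simplices (10): PQ, PR, PS, PT, QR, QS, QT, RS, RT, ST
  2-simplices (10): PQR, PQS, PQT, PRS, PRT, PST, QRS, QRT, QST, RST
  3-simplices (5): PQRS, PQRT, PQST, PRST, QRST

giving chain groups C_0 ≅ Z^5, C_1 ≅ Z^10, C_2 ≅ Z^10, C_3 ≅ Z^5.

Boundary ∂_1: C_1 → C_0 maps an edge to its endpoints' difference, ∂[p,q] = q − p. For instance
  ∂QS = S − Q.
As a 5×10 matrix over Z this has rank 4, with invariant factors (1,1,1,1).

The boundary map ∂_2: C_2 → C_1 sends each 2-simplex [p,q,r] to [q,r] − [p,r] + [p,q]. For instance
  ∂QRS = RS − QS + QR,
  ∂PRT = RT − PT + PR.
As a 10×10 matrix over Z this has rank 6, with invariant factors (1,1,1,1,1,1).

The boundary map ∂_3: C_3 → C_2 sends each 3-simplex σ to the alternating sum Σ_i (−1)^i (σ with its i-th vertex removed). For instance
  ∂QRST = RST − QST + QRT − QRS,
  ∂PQRT = QRT − PRT + PQT − PQR.
The 10×5 boundary matrix has rank 4 and Smith normal form diag(1,1,1,1).

Now H_k = ker ∂_k / im ∂_{k+1}, so:

  H_3: rank ker ∂_3 − rank ∂_4 = (5 − 4) − 0 = 1, and there is no ∂_4, so H_3 ≅ Z.

(K is a triangulation of the 3-sphere S^3.)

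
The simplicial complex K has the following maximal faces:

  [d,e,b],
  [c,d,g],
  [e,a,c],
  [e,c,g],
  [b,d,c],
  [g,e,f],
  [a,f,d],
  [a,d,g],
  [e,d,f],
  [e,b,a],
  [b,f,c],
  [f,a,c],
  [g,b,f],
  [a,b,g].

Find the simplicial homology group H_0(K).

Fix the vertex order a < b < c < d < e < f < g and write every simplex with vertices in increasing order. Then dim K = 2 and the simplices of K are:

  0-simplices (7): a, b, c, d, e, f, g
  1-simplices (21): ab, ac, ad, ae, af, ag, bc, bd, be, bf, bg, cd, ce, cf, cg, de, df, dg, ef, eg, fg
  2-simplices (14): abe, abg, ace, acf, adf, adg, bcd, bcf, bde, bfg, cdg, ceg, def, efg

Hence C_0 ≅ Z^7, C_1 ≅ Z^21, C_2 ≅ Z^14.

∂_1: C_1 → C_0 is given by ∂[p,q] = [q] − [p].
This gives a 7×21 integer matrix of rank 6; reducing to Smith normal form yields diagonal entries (1,1,1,1,1,1).

∂_2: C_2 → C_1 maps a triangle to the signed sum of its edges. For instance
  ∂bde = de − be + bd,
  ∂bcf = cf − bf + bc.
As a 21×14 matrix over Z this has rank 13, with invariant factors (1,1,1,1,1,1,1,1,1,1,1,1,1).

Computing H_k = (kernel of ∂_k) / (image of ∂_{k+1}):

  H_0: rank C_0 − rank ∂_1 = 7 − 6 = 1, and the invariant factors of ∂_1 are all 1, so H_0 ≅ Z.

H_0 = Z.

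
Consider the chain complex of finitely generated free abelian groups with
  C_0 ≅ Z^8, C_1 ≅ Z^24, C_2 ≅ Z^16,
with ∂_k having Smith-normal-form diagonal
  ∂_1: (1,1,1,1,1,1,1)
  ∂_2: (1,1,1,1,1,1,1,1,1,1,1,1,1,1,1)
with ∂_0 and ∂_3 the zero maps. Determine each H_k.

H_0 = Z,  H_1 = Z^2,  H_2 = Z.

H_0: b_0 = 8 − 0 − 7 = 1; torsion from ∂_1 factors > 1: none. So H_0 = Z.
H_1: b_1 = 24 − 7 − 15 = 2; torsion from ∂_2 factors > 1: none. So H_1 = Z^2.
H_2: b_2 = 16 − 15 − 0 = 1; torsion from ∂_3 factors > 1: none. So H_2 = Z.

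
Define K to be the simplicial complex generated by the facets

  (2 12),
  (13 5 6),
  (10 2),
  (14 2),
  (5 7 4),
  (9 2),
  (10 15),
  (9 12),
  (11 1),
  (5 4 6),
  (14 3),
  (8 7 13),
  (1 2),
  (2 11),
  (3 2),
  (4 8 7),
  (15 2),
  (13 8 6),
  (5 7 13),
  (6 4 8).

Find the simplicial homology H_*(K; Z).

K has 15 vertices, 24 edges, 8 triangles.
rank ∂_0 = 0, rank ∂_1 = 13 ⇒ b_0 = 15 − 0 − 13 = 2; all invariant factors of ∂_1 are 1 so no torsion. So H_0 ≅ Z^2.
rank ∂_1 = 13, rank ∂_2 = 7 ⇒ b_1 = 24 − 13 − 7 = 4; all invariant factors of ∂_2 are 1 so no torsion. So H_1 ≅ Z^4.
rank ∂_2 = 7, rank ∂_3 = 0 ⇒ b_2 = 8 − 7 − 0 = 1. So H_2 ≅ Z.

H_0 ≅ Z^2,  H_1 ≅ Z^4,  H_2 ≅ Z.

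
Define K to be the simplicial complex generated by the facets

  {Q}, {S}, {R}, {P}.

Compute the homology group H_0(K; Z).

Take the total order P < Q < R < S on the vertex set. Then K (dimension 0) consists of the simplices:

  0-simplices (4): P, Q, R, S

giving chain groups C_0 ≅ Z^4.

Computing H_k = (kernel of ∂_k) / (image of ∂_{k+1}):

  H_0: rank C_0 − rank ∂_1 = 4 − 0 = 4, and there is no ∂_1, so H_0 ≅ Z^4.

H_0 ≅ Z^4.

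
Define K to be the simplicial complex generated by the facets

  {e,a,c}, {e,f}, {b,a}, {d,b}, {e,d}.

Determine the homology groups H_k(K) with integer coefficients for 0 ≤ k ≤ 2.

H_0 ≅ Z,  H_1 ≅ Z,  H_2 = 0.

Order the vertices as a < b < c < d < e < f. Listing each simplex with vertices in this order, K has dimension 2 with simplices:

  0-simplices (6): a, b, c, d, e, f
  1-simplices (7): ab, ac, ae, bd, ce, de, ef
  2-simplices (1): ace

Hence C_0 ≅ Z^6, C_1 ≅ Z^7, C_2 ≅ Z^1.

Boundary ∂_1: C_1 → C_0 is given by ∂[p,q] = [q] − [p]. For instance
  ∂ef = f − e.
The resulting 6×7 matrix has rank 5, and its Smith normal form has invariant factors (1,1,1,1,1).

The boundary map ∂_2: C_2 → C_1 acts by ∂[p,q,r] = [q,r] − [p,r] + [p,q]. For instance
  ∂ace = ce − ae + ac.
The 7×1 boundary matrix has rank 1 and Smith normal form diag(1).

Now H_k = ker ∂_k / im ∂_{k+1}, so:

  H_0: rank C_0 − rank ∂_1 = 6 − 5 = 1, and the invariant factors of ∂_1 are all 1, so H_0 ≅ Z.
  H_1: rank ker ∂_1 − rank ∂_2 = (7 − 5) − 1 = 1, and the invariant factors of ∂_2 are all 1, so H_1 ≅ Z.
  H_2: rank ker ∂_2 − rank ∂_3 = (1 − 1) − 0 = 0, and there is no ∂_3, so H_2 ≅ 0.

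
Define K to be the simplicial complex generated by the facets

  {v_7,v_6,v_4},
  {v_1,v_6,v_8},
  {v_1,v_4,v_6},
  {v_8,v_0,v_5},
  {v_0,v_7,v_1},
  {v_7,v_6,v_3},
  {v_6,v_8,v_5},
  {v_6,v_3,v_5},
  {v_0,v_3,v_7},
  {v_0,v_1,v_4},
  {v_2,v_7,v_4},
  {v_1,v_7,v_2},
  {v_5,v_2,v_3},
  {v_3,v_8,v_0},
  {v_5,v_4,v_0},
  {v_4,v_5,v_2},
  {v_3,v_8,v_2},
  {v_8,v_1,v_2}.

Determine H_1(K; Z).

K has 9 vertices, 27 edges, 18 triangles.
rank ∂_1 = 8, rank ∂_2 = 18 ⇒ b_1 = 27 − 8 − 18 = 1; ∂_2 has invariant factor(s) [2] giving torsion. So H_1 ≅ Z ⊕ Z/2.

H_1 ≅ Z ⊕ Z/2.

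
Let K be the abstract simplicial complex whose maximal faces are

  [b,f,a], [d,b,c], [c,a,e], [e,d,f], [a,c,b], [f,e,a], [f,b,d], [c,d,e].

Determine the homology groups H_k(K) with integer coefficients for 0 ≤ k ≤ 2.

Order the vertices as a < b < c < d < e < f. Listing each simplex with vertices in this order, K has dimension 2 with simplices:

  0-simplices (6): a, b, c, d, e, f
  1-simplices (12): ab, ac, ae, af, bc, bd, bf, cd, ce, de, df, ef
  2-simplices (8): abc, abf, ace, aef, bcd, bdf, cde, def

giving chain groups C_0 ≅ Z^6, C_1 ≅ Z^12, C_2 ≅ Z^8.

∂_1: C_1 → C_0 sends each edge [p,q] (with p < q) to q − p.
The 6×12 boundary matrix has rank 5 and Smith normal form diag(1,1,1,1,1).

The boundary map ∂_2: C_2 → C_1 acts by ∂[p,q,r] = [q,r] − [p,r] + [p,q]. For instance
  ∂abc = bc − ac + ab,
  ∂aef = ef − af + ae.
This gives a 12×8 integer matrix of rank 7; reducing to Smith normal form yields diagonal entries (1,1,1,1,1,1,1).

Reading off H_k = ker ∂_k / im ∂_{k+1}:

  H_0: rank C_0 − rank ∂_1 = 6 − 5 = 1, and the invariant factors of ∂_1 are all 1, so H_0 ≅ Z.
  H_1: rank ker ∂_1 − rank ∂_2 = (12 − 5) − 7 = 0, and the invariant factors of ∂_2 are all 1, so H_1 ≅ 0.
  H_2: rank ker ∂_2 − rank ∂_3 = (8 − 7) − 0 = 1, and there is no ∂_3, so H_2 ≅ Z.

H_0 = Z,  H_1 = 0,  H_2 = Z.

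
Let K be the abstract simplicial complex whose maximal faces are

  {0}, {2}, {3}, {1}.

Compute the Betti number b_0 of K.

Order the vertices as 0 < 1 < 2 < 3. Listing each simplex with vertices in this order, K has dimension 0 with simplices:

  0-simplices (4): [0], [1], [2], [3]

so the chain groups are C_0 ≅ Z^4.

Computing H_k = (kernel of ∂_k) / (image of ∂_{k+1}):

  H_0: rank C_0 − rank ∂_1 = 4 − 0 = 4, and there is no ∂_1, so H_0 = Z^4.

(K is a triangulation of a set of 4 points.)

Hence the Betti numbers are b_0 = 4.

b_0 = 4.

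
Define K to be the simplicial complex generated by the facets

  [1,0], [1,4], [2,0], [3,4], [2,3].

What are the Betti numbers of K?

b_0 = 1, b_1 = 1.

Take the total order 0 < 1 < 2 < 3 < 4 on the vertex set. Then K (dimension 1) consists of the simplices:

  0-simplices (5): [0], [1], [2], [3], [4]
  1-simplices (5): [0,1], [0,2], [1,4], [2,3], [3,4]

Hence C_0 ≅ Z^5, C_1 ≅ Z^5.

∂_1: C_1 → C_0 maps an edge to its endpoints' difference, ∂[p,q] = q − p.
The 5×5 boundary matrix has rank 4 and Smith normal form diag(1,1,1,1).

Computing H_k = (kernel of ∂_k) / (image of ∂_{k+1}):

  H_0: rank C_0 − rank ∂_1 = 5 − 4 = 1, and the invariant factors of ∂_1 are all 1, so H_0 = Z.
  H_1: rank ker ∂_1 − rank ∂_2 = (5 − 4) − 0 = 1, and there is no ∂_2, so H_1 = Z.

As a check, the Euler characteristic is 5 − 5 = 0, which agrees with 1 − 1 = 0.
(K is a triangulation of the circle S^1.)

Hence the Betti numbers are b_0 = 1, b_1 = 1.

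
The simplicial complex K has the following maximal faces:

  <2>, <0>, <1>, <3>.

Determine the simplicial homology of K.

H_0 = Z^4.

Fix the vertex order 0 < 1 < 2 < 3 and write every simplex with vertices in increasing order. Then dim K = 0 and the simplices of K are:

  0-simplices (4): [0], [1], [2], [3]

Hence C_0 ≅ Z^4.

Reading off H_k = ker ∂_k / im ∂_{k+1}:

  H_0: rank C_0 − rank ∂_1 = 4 − 0 = 4, and there is no ∂_1, so H_0 = Z^4.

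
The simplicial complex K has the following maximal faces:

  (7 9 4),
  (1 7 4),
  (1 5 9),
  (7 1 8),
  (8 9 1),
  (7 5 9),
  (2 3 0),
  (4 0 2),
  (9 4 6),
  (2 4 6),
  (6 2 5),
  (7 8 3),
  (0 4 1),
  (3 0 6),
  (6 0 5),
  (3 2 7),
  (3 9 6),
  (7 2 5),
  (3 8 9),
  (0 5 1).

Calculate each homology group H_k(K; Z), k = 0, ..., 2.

We work with the vertex ordering 0 < 1 < 2 < 3 < 4 < 5 < 6 < 7 < 8 < 9. The simplices of K, each written with vertices in increasing order, are:

  0-simplices (10): [0], [1], [2], [3], [4], [5], [6], [7], [8], [9]
  1-simplices (30): (30 of them)
  2-simplices (20): (20 of them)

so the chain groups are C_0 ≅ Z^10, C_1 ≅ Z^30, C_2 ≅ Z^20.

∂_1: C_1 → C_0 is given by ∂[p,q] = [q] − [p]. For instance
  ∂[2,6] = [6] − [2].
The 10×30 boundary matrix has rank 9 and Smith normal form diag(1,1,1,1,1,1,1,1,1).

Boundary ∂_2: C_2 → C_1 maps a triangle to the signed sum of its edges. For instance
  ∂[0,3,6] = [3,6] − [0,6] + [0,3],
  ∂[0,1,4] = [1,4] − [0,4] + [0,1].
The resulting 30×20 matrix has rank 20, and its Smith normal form has invariant factors (1,1,1,1,1,1,1,1,1,1,1,1,1,1,1,1,1,1,1,2).

Reading off H_k = ker ∂_k / im ∂_{k+1}:

  H_0: rank C_0 − rank ∂_1 = 10 − 9 = 1, and the invariant factors of ∂_1 are all 1, so H_0 ≅ Z.
  H_1: rank ker ∂_1 − rank ∂_2 = (30 − 9) − 20 = 1, and ∂_2 has invariant factor 2 > 1, so H_1 ≅ Z × Z/2.
  H_2: rank ker ∂_2 − rank ∂_3 = (20 − 20) − 0 = 0, and there is no ∂_3, so H_2 ≅ 0.

H_0 ≅ Z,  H_1 ≅ Z × Z/2,  H_2 = 0.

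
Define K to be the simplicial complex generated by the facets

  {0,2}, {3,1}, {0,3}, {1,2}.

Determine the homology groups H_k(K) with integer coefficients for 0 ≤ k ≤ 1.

H_0 ≅ Z,  H_1 ≅ Z.

Order the vertices as 0 < 1 < 2 < 3. Listing each simplex with vertices in this order, K has dimension 1 with simplices:

  0-simplices (4): [0], [1], [2], [3]
  1-simplices (4): [0,2], [0,3], [1,2], [1,3]

so the chain groups are C_0 ≅ Z^4, C_1 ≅ Z^4.

The boundary map ∂_1: C_1 → C_0 maps an edge to its endpoints' difference, ∂[p,q] = q − p.
The resulting 4×4 matrix has rank 3, and its Smith normal form has invariant factors (1,1,1).

From H_k ≅ ker(∂_k) / im(∂_{k+1}) we obtain:

  H_0: rank C_0 − rank ∂_1 = 4 − 3 = 1, and the invariant factors of ∂_1 are all 1, so H_0 = Z.
  H_1: rank ker ∂_1 − rank ∂_2 = (4 − 3) − 0 = 1, and there is no ∂_2, so H_1 = Z.

(K is a triangulation of the circle S^1.)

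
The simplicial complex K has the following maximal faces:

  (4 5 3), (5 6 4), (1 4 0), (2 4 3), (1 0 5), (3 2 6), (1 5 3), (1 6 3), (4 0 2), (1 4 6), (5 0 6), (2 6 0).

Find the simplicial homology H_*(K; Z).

Take the total order 0 < 1 < 2 < 3 < 4 < 5 < 6 on the vertex set. Then K (dimension 2) consists of the simplices:

  0-simplices (7): [0], [1], [2], [3], [4], [5], [6]
  1-simplices (18): [0,1], [0,2], [0,4], [0,5], [0,6], [1,3], [1,4], [1,5], [1,6], [2,3], [2,4], [2,6], [3,4], [3,5], [3,6], [4,5], [4,6], [5,6]
  2-simplices (12): [0,1,4], [0,1,5], [0,2,4], [0,2,6], [0,5,6], [1,3,5], [1,3,6], [1,4,6], [2,3,4], [2,3,6], [3,4,5], [4,5,6]

giving chain groups C_0 ≅ Z^7, C_1 ≅ Z^18, C_2 ≅ Z^12.

Boundary ∂_1: C_1 → C_0 is given by ∂[p,q] = [q] − [p]. For instance
  ∂[1,3] = [3] − [1].
The 7×18 boundary matrix has rank 6 and Smith normal form diag(1,1,1,1,1,1).

The boundary map ∂_2: C_2 → C_1 maps a triangle to the signed sum of its edges. For instance
  ∂[0,2,6] = [2,6] − [0,6] + [0,2],
  ∂[1,3,6] = [3,6] − [1,6] + [1,3].
The 18×12 boundary matrix has rank 12 and Smith normal form diag(1,1,1,1,1,1,1,1,1,1,1,2).

Computing H_k = (kernel of ∂_k) / (image of ∂_{k+1}):

  H_0: rank C_0 − rank ∂_1 = 7 − 6 = 1, and the invariant factors of ∂_1 are all 1, so H_0 = Z.
  H_1: rank ker ∂_1 − rank ∂_2 = (18 − 6) − 12 = 0, and ∂_2 has invariant factor 2 > 1, so H_1 = Z/2.
  H_2: rank ker ∂_2 − rank ∂_3 = (12 − 12) − 0 = 0, and there is no ∂_3, so H_2 = 0.

As a check, the Euler characteristic is 7 − 18 + 12 = 1, which agrees with 1 − 0 + 0 = 1.
(K is a triangulation of the real projective plane RP^2.)

H_0 = Z,  H_1 = Z/2,  H_2 = 0.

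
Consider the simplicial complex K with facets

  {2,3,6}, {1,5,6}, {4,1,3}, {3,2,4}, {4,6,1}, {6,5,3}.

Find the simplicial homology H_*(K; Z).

Fix the vertex order 1 < 2 < 3 < 4 < 5 < 6 and write every simplex with vertices in increasing order. Then dim K = 2 and the simplices of K are:

  0-simplices (6): [1], [2], [3], [4], [5], [6]
  1-simplices (12): [1,3], [1,4], [1,5], [1,6], [2,3], [2,4], [2,6], [3,4], [3,5], [3,6], [4,6], [5,6]
  2-simplices (6): [1,3,4], [1,4,6], [1,5,6], [2,3,4], [2,3,6], [3,5,6]

giving chain groups C_0 ≅ Z^6, C_1 ≅ Z^12, C_2 ≅ Z^6.

Boundary ∂_1: C_1 → C_0 sends each edge [p,q] (with p < q) to q − p. For instance
  ∂[2,6] = [6] − [2].
The 6×12 boundary matrix has rank 5 and Smith normal form diag(1,1,1,1,1).

∂_2: C_2 → C_1 sends each 2-simplex [p,q,r] to [q,r] − [p,r] + [p,q]. For instance
  ∂[1,5,6] = [5,6] − [1,6] + [1,5],
  ∂[1,3,4] = [3,4] − [1,4] + [1,3].
The 12×6 boundary matrix has rank 6 and Smith normal form diag(1,1,1,1,1,1).

Now H_k = ker ∂_k / im ∂_{k+1}, so:

  H_0: rank C_0 − rank ∂_1 = 6 − 5 = 1, and the invariant factors of ∂_1 are all 1, so H_0 ≅ Z.
  H_1: rank ker ∂_1 − rank ∂_2 = (12 − 5) − 6 = 1, and the invariant factors of ∂_2 are all 1, so H_1 ≅ Z.
  H_2: rank ker ∂_2 − rank ∂_3 = (6 − 6) − 0 = 0, and there is no ∂_3, so H_2 ≅ 0.

As a check, the Euler characteristic is 6 − 12 + 6 = 0, which agrees with 1 − 1 + 0 = 0.

H_0 = Z,  H_1 = Z,  H_2 = 0.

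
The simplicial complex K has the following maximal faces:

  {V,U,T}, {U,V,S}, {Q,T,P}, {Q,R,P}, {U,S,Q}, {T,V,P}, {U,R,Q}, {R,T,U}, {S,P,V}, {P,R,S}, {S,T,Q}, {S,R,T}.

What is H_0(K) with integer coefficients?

Order the vertices as P < Q < R < S < T < U < V. Listing each simplex with vertices in this order, K has dimension 2 with simplices:

  0-simplices (7): P, Q, R, S, T, U, V
  1-simplices (18): PQ, PR, PS, PT, PV, QR, QS, QT, QU, RS, RT, RU, ST, SU, SV, TU, TV, UV
  2-simplices (12): PQR, PQT, PRS, PSV, PTV, QRU, QST, QSU, RST, RTU, SUV, TUV

giving chain groups C_0 ≅ Z^7, C_1 ≅ Z^18, C_2 ≅ Z^12.

∂_1: C_1 → C_0 is given by ∂[p,q] = [q] − [p]. For instance
  ∂TV = V − T.
As a 7×18 matrix over Z this has rank 6, with invariant factors (1,1,1,1,1,1).

Boundary ∂_2: C_2 → C_1 maps a triangle to the signed sum of its edges. For instance
  ∂TUV = UV − TV + TU,
  ∂PQT = QT − PT + PQ.
The 18×12 boundary matrix has rank 12 and Smith normal form diag(1,1,1,1,1,1,1,1,1,1,1,2).

Reading off H_k = ker ∂_k / im ∂_{k+1}:

  H_0: rank C_0 − rank ∂_1 = 7 − 6 = 1, and the invariant factors of ∂_1 are all 1, so H_0 ≅ Z.

H_0 ≅ Z.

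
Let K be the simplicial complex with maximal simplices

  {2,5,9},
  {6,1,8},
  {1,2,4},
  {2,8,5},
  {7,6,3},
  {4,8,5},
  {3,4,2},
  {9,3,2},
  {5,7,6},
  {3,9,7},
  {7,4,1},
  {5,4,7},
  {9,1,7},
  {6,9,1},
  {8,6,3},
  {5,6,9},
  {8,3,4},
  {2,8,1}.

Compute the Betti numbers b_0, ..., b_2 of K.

K has 9 vertices, 27 edges, 18 triangles.
rank ∂_0 = 0, rank ∂_1 = 8 ⇒ b_0 = 9 − 0 − 8 = 1; all invariant factors of ∂_1 are 1 so no torsion. So H_0 ≅ Z.
rank ∂_1 = 8, rank ∂_2 = 18 ⇒ b_1 = 27 − 8 − 18 = 1; ∂_2 has invariant factor(s) [2] giving torsion. So H_1 ≅ Z × Z/2.
rank ∂_2 = 18, rank ∂_3 = 0 ⇒ b_2 = 18 − 18 − 0 = 0. So H_2 ≅ 0.

b_0 = 1, b_1 = 1, b_2 = 0.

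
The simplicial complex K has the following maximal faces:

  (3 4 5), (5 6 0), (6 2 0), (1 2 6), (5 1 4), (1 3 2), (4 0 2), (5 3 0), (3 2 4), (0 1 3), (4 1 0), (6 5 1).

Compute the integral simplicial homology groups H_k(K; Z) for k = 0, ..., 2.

We work with the vertex ordering 0 < 1 < 2 < 3 < 4 < 5 < 6. The simplices of K, each written with vertices in increasing order, are:

  0-simplices (7): [0], [1], [2], [3], [4], [5], [6]
  1-simplices (18): [0,1], [0,2], [0,3], [0,4], [0,5], [0,6], [1,2], [1,3], [1,4], [1,5], [1,6], [2,3], [2,4], [2,6], [3,4], [3,5], [4,5], [5,6]
  2-simplices (12): [0,1,3], [0,1,4], [0,2,4], [0,2,6], [0,3,5], [0,5,6], [1,2,3], [1,2,6], [1,4,5], [1,5,6], [2,3,4], [3,4,5]

so the chain groups are C_0 ≅ Z^7, C_1 ≅ Z^18, C_2 ≅ Z^12.

Boundary ∂_1: C_1 → C_0 maps an edge to its endpoints' difference, ∂[p,q] = q − p.
The 7×18 boundary matrix has rank 6 and Smith normal form diag(1,1,1,1,1,1).

Boundary ∂_2: C_2 → C_1 sends each 2-simplex [p,q,r] to [q,r] − [p,r] + [p,q]. For instance
  ∂[0,3,5] = [3,5] − [0,5] + [0,3],
  ∂[1,2,6] = [2,6] − [1,6] + [1,2].
The 18×12 boundary matrix has rank 12 and Smith normal form diag(1,1,1,1,1,1,1,1,1,1,1,2).

Reading off H_k = ker ∂_k / im ∂_{k+1}:

  H_0: rank C_0 − rank ∂_1 = 7 − 6 = 1, and the invariant factors of ∂_1 are all 1, so H_0 = Z.
  H_1: rank ker ∂_1 − rank ∂_2 = (18 − 6) − 12 = 0, and ∂_2 has invariant factor 2 > 1, so H_1 = Z/2.
  H_2: rank ker ∂_2 − rank ∂_3 = (12 − 12) − 0 = 0, and there is no ∂_3, so H_2 = 0.

As a check, the Euler characteristic is 7 − 18 + 12 = 1, which agrees with 1 − 0 + 0 = 1.

H_0 ≅ Z,  H_1 ≅ Z/2,  H_2 = 0.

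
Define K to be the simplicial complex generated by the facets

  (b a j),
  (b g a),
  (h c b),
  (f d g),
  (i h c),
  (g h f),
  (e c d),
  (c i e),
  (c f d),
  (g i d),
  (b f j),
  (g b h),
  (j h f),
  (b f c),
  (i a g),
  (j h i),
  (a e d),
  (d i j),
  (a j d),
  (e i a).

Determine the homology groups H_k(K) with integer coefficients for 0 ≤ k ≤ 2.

H_0 ≅ Z,  H_1 ≅ Z ⊕ Z_2,  H_2 = 0.

Fix the vertex order a < b < c < d < e < f < g < h < i < j and write every simplex with vertices in increasing order. Then dim K = 2 and the simplices of K are:

  0-simplices (10): a, b, c, d, e, f, g, h, i, j
  1-simplices (30): ab, ad, ae, ag, ai, aj, bc, bf, bg, bh, bj, cd, ce, cf, ch, ci, de, df, dg, di, dj, ei, fg, fh, fj, gh, gi, hi, hj, ij
  2-simplices (20): abg, abj, ade, adj, aei, agi, bcf, bch, bfj, bgh, cde, cdf, cei, chi, dfg, dgi, dij, fgh, fhj, hij

giving chain groups C_0 ≅ Z^10, C_1 ≅ Z^30, C_2 ≅ Z^20.

Boundary ∂_1: C_1 → C_0 is given by ∂[p,q] = [q] − [p].
As a 10×30 matrix over Z this has rank 9, with invariant factors (1,1,1,1,1,1,1,1,1).

Boundary ∂_2: C_2 → C_1 maps a triangle to the signed sum of its edges. For instance
  ∂abg = bg − ag + ab,
  ∂dij = ij − dj + di.
The resulting 30×20 matrix has rank 20, and its Smith normal form has invariant factors (1,1,1,1,1,1,1,1,1,1,1,1,1,1,1,1,1,1,1,2).

From H_k ≅ ker(∂_k) / im(∂_{k+1}) we obtain:

  H_0: rank C_0 − rank ∂_1 = 10 − 9 = 1, and the invariant factors of ∂_1 are all 1, so H_0 ≅ Z.
  H_1: rank ker ∂_1 − rank ∂_2 = (30 − 9) − 20 = 1, and ∂_2 has invariant factor 2 > 1, so H_1 ≅ Z ⊕ Z_2.
  H_2: rank ker ∂_2 − rank ∂_3 = (20 − 20) − 0 = 0, and there is no ∂_3, so H_2 ≅ 0.

As a check, the Euler characteristic is 10 − 30 + 20 = 0, which agrees with 1 − 1 + 0 = 0.
(K is a triangulation of the Klein bottle.)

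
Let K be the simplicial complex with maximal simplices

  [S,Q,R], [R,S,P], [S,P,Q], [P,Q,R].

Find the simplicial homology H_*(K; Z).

H_0 = Z,  H_1 = 0,  H_2 = Z.

Take the total order P < Q < R < S on the vertex set. Then K (dimension 2) consists of the simplices:

  0-simplices (4): P, Q, R, S
  1-simplices (6): PQ, PR, PS, QR, QS, RS
  2-simplices (4): PQR, PQS, PRS, QRS

Hence C_0 ≅ Z^4, C_1 ≅ Z^6, C_2 ≅ Z^4.

The boundary map ∂_1: C_1 → C_0 is given by ∂[p,q] = [q] − [p]. For instance
  ∂RS = S − R.
The 4×6 boundary matrix has rank 3 and Smith normal form diag(1,1,1).

∂_2: C_2 → C_1 acts by ∂[p,q,r] = [q,r] − [p,r] + [p,q]. For instance
  ∂PQR = QR − PR + PQ,
  ∂PRS = RS − PS + PR.
This gives a 6×4 integer matrix of rank 3; reducing to Smith normal form yields diagonal entries (1,1,1).

Now H_k = ker ∂_k / im ∂_{k+1}, so:

  H_0: rank C_0 − rank ∂_1 = 4 − 3 = 1, and the invariant factors of ∂_1 are all 1, so H_0 = Z.
  H_1: rank ker ∂_1 − rank ∂_2 = (6 − 3) − 3 = 0, and the invariant factors of ∂_2 are all 1, so H_1 = 0.
  H_2: rank ker ∂_2 − rank ∂_3 = (4 − 3) − 0 = 1, and there is no ∂_3, so H_2 = Z.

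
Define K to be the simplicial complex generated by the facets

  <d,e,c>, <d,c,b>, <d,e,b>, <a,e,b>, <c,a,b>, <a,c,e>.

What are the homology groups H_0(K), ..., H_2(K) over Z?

Take the total order a < b < c < d < e on the vertex set. Then K (dimension 2) consists of the simplices:

  0-simplices (5): a, b, c, d, e
  1-simplices (9): ab, ac, ae, bc, bd, be, cd, ce, de
  2-simplices (6): abc, abe, ace, bcd, bde, cde

Hence C_0 ≅ Z^5, C_1 ≅ Z^9, C_2 ≅ Z^6.

∂_1: C_1 → C_0 sends each edge [p,q] (with p < q) to q − p. For instance
  ∂ce = e − c.
As a 5×9 matrix over Z this has rank 4, with invariant factors (1,1,1,1).

∂_2: C_2 → C_1 sends each 2-simplex [p,q,r] to [q,r] − [p,r] + [p,q]. For instance
  ∂ace = ce − ae + ac,
  ∂cde = de − ce + cd.
As a 9×6 matrix over Z this has rank 5, with invariant factors (1,1,1,1,1).

Reading off H_k = ker ∂_k / im ∂_{k+1}:

  H_0: rank C_0 − rank ∂_1 = 5 − 4 = 1, and the invariant factors of ∂_1 are all 1, so H_0 = Z.
  H_1: rank ker ∂_1 − rank ∂_2 = (9 − 4) − 5 = 0, and the invariant factors of ∂_2 are all 1, so H_1 = 0.
  H_2: rank ker ∂_2 − rank ∂_3 = (6 − 5) − 0 = 1, and there is no ∂_3, so H_2 = Z.

As a check, the Euler characteristic is 5 − 9 + 6 = 2, which agrees with 1 − 0 + 1 = 2.

H_0 ≅ Z,  H_1 = 0,  H_2 ≅ Z.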